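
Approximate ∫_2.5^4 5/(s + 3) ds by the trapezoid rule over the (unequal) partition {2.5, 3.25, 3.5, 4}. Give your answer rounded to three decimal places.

Subinterval widths: 0.75, 0.25, 0.5.
f(2.5) = 10/11, f(3.25) = 0.8, f(3.5) = 10/13, f(4) = 5/7.
On each subinterval the trapezoid contributes (Δs_i/2)·[f(s_{i-1}) + f(s_i)].
Sum ≈ 1.208.

1.208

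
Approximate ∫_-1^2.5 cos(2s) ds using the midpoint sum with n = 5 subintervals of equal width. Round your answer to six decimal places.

Δs = (2.5 − (-1))/5 = 0.7.
Midpoints: -0.65, 0.05, 0.75, 1.45, 2.15.
f(-0.65) ≈ 0.267499, f(0.05) ≈ 0.995004, f(0.75) ≈ 0.070737, f(1.45) ≈ -0.970958, f(2.15) ≈ -0.400799.
Sum = Δs · [f(-0.65) + f(0.05) + f(0.75) + f(1.45) + f(2.15)].
Sum ≈ -0.026962.

-0.026962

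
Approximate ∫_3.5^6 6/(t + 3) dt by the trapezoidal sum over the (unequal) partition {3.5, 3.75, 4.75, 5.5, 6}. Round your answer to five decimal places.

1.95620

Subinterval widths: 0.25, 1, 0.75, 0.5.
f(3.5) = 12/13, f(3.75) = 8/9, f(4.75) = 24/31, f(5.5) = 12/17, f(6) = 2/3.
On each subinterval the trapezoid contributes (Δt_i/2)·[f(t_{i-1}) + f(t_i)].
Sum ≈ 1.95620.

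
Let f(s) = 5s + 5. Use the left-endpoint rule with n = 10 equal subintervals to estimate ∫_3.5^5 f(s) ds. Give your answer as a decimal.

Δs = (5 − 3.5)/10 = 0.15.
Left endpoints: 3.5, 3.65, 3.8, 3.95, 4.1, 4.25, 4.4, 4.55, 4.7, 4.85.
f(3.5) = 22.5, f(3.65) = 23.25, f(3.8) = 24, f(3.95) = 24.75, f(4.1) = 25.5, f(4.25) = 26.25, f(4.4) = 27, f(4.55) = 27.75, f(4.7) = 28.5, f(4.85) = 29.25.
Sum = Δs · [f(3.5) + f(3.65) + f(3.8) + ...].
Sum = 38.8125.

38.8125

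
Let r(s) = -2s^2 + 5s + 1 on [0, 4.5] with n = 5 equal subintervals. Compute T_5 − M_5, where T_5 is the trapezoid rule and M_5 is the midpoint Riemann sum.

T_5 = -6.84.
M_5 = -5.0175.
T_5 − M_5 = -1.8225.

-1.8225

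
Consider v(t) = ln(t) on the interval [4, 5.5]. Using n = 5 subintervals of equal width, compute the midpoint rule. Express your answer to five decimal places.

2.33119

Δt = (5.5 − 4)/5 = 0.3.
Midpoints: 4.15, 4.45, 4.75, 5.05, 5.35.
v(4.15) ≈ 1.42311, v(4.45) ≈ 1.49290, v(4.75) ≈ 1.55814, v(5.05) ≈ 1.61939, v(5.35) ≈ 1.67710.
Sum = Δt · [v(4.15) + v(4.45) + v(4.75) + v(5.05) + v(5.35)].
Sum ≈ 2.33119.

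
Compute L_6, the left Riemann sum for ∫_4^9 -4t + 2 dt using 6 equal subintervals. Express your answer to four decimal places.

Δt = (9 − 4)/6 = 5/6.
Left endpoints: 4, 29/6, 17/3, 6.5, 22/3, 49/6.
f(4) = -14, f(29/6) = -52/3, f(17/3) = -62/3, f(6.5) = -24, f(22/3) = -82/3, f(49/6) = -92/3.
Sum = Δt · [f(4) + f(29/6) + f(17/3) + ...].
Sum ≈ -111.6667.

-111.6667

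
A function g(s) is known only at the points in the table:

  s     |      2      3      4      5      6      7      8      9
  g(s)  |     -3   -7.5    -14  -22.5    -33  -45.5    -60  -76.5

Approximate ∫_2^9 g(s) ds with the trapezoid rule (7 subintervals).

-222.25

Δs = 1.
T_7 = (1/2)·[(-3) + 2·(-7.5) + 2·(-14) + 2·(-22.5) + 2·(-33) + 2·(-45.5) + 2·(-60) + (-76.5)] = -222.25.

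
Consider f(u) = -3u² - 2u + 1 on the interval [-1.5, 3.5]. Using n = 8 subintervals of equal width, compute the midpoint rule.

-50.76171875

Δu = (3.5 − (-1.5))/8 = 0.625.
Midpoints: -1.1875, -0.5625, 0.0625, 0.6875, 1.3125, 1.9375, 2.5625, 3.1875.
f(-1.1875) = -0.85546875, f(-0.5625) = 1.17578125, f(0.0625) = 0.86328125, f(0.6875) = -1.79296875, f(1.3125) = -6.79296875, f(1.9375) = -14.13671875, f(2.5625) = -23.82421875, f(3.1875) = -35.85546875.
Sum = Δu · [f(-1.1875) + f(-0.5625) + f(0.0625) + ...].
Sum = -50.76171875.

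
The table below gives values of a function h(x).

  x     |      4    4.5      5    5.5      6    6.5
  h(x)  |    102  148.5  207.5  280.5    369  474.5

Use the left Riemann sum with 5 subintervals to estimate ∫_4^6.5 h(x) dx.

553.75

Δx = 0.5.
Sum = 0.5·[102 + 148.5 + 207.5 + 280.5 + 369] = 553.75.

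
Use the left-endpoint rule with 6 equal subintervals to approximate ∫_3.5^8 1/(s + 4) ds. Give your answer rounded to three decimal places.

0.489

Δs = (8 − 3.5)/6 = 0.75.
Left endpoints: 3.5, 4.25, 5, 5.75, 6.5, 7.25.
f(3.5) = 2/15, f(4.25) = 4/33, f(5) = 1/9, f(5.75) = 4/39, f(6.5) = 2/21, f(7.25) = 4/45.
Sum = Δs · [f(3.5) + f(4.25) + f(5) + ...].
Sum ≈ 0.489.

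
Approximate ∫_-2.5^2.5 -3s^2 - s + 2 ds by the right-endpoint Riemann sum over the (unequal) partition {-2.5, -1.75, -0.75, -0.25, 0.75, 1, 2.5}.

-31.796875

Subinterval widths: 0.75, 1, 0.5, 1, 0.25, 1.5.
Right endpoints: -1.75, -0.75, -0.25, 0.75, 1, 2.5.
f(-1.75) = -5.4375, f(-0.75) = 1.0625, f(-0.25) = 2.0625, f(0.75) = -0.4375, f(1) = -2, f(2.5) = -19.25.
Sum = Σ Δs_i · f(s_i).
Sum = -31.796875.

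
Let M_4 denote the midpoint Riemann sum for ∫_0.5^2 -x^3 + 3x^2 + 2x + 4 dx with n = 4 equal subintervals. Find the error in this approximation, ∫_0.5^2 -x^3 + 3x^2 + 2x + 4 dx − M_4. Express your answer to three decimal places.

-0.013

Exact integral: ∫_0.5^2 f(x) dx = 13.640625.
M_4 ≈ 13.65381.
Error ≈ 13.640625 − 13.65381 ≈ -0.013.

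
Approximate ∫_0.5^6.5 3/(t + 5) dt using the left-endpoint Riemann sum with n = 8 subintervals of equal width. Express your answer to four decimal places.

Δt = (6.5 − 0.5)/8 = 0.75.
Left endpoints: 0.5, 1.25, 2, 2.75, 3.5, 4.25, 5, 5.75.
f(0.5) = 6/11, f(1.25) = 0.48, f(2) = 3/7, f(2.75) = 12/31, f(3.5) = 6/17, f(4.25) = 12/37, f(5) = 0.3, f(5.75) = 12/43.
Sum = Δt · [f(0.5) + f(1.25) + f(2) + ...].
Sum ≈ 2.3231.

2.3231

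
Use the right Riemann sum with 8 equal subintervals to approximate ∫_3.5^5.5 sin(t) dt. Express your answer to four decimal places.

Δt = (5.5 − 3.5)/8 = 0.25.
Right endpoints: 3.75, 4, 4.25, 4.5, 4.75, 5, 5.25, 5.5.
f(3.75) ≈ -0.5716, f(4) ≈ -0.7568, f(4.25) ≈ -0.8950, f(4.5) ≈ -0.9775, f(4.75) ≈ -0.9993, f(5) ≈ -0.9589, f(5.25) ≈ -0.8589, f(5.5) ≈ -0.7055.
Sum = Δt · [f(3.75) + f(4) + f(4.25) + ...].
Sum ≈ -1.6809.

-1.6809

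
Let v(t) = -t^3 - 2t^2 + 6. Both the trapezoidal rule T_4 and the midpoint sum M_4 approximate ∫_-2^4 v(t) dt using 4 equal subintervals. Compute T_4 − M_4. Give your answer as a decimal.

T_4 = -83.25.
M_4 = -66.375.
T_4 − M_4 = -16.875.

-16.875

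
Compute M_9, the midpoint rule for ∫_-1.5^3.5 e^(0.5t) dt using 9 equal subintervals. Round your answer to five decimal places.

Δt = (3.5 − (-1.5))/9 = 5/9.
Midpoints: -11/9, -2/3, -1/9, 4/9, 1, 14/9, 19/9, 8/3, 29/9.
f(-11/9) ≈ 0.54275, f(-2/3) ≈ 0.71653, f(-1/9) ≈ 0.94596, f(4/9) ≈ 1.24885, f(1) ≈ 1.64872, f(14/9) ≈ 2.17663, f(19/9) ≈ 2.87357, f(8/3) ≈ 3.79367, f(29/9) ≈ 5.00837.
Sum = Δt · [f(-11/9) + f(-2/3) + f(-1/9) + ...].
Sum ≈ 10.53058.

10.53058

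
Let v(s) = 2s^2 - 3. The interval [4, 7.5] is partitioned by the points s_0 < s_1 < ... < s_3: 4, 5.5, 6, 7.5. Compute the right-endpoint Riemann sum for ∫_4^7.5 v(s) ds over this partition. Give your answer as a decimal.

Subinterval widths: 1.5, 0.5, 1.5.
Right endpoints: 5.5, 6, 7.5.
v(5.5) = 57.5, v(6) = 69, v(7.5) = 109.5.
Sum = Σ Δs_i · v(s_i).
Sum = 285.

285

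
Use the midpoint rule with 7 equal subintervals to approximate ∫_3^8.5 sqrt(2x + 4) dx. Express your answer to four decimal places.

21.5396

Δx = (8.5 − 3)/7 = 11/14.
Midpoints: 95/28, 117/28, 139/28, 5.75, 183/28, 205/28, 227/28.
f(95/28) ≈ 3.2842, f(117/28) ≈ 3.5153, f(139/28) ≈ 3.7321, f(5.75) ≈ 3.9370, f(183/28) ≈ 4.1318, f(205/28) ≈ 4.3177, f(227/28) ≈ 4.4960.
Sum = Δx · [f(95/28) + f(117/28) + f(139/28) + ...].
Sum ≈ 21.5396.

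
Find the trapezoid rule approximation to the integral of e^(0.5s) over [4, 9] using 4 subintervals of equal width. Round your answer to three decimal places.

Δs = (9 − 4)/4 = 1.25.
f(4) ≈ 7.389, f(5.25) ≈ 13.805, f(6.5) ≈ 25.790, f(7.75) ≈ 48.183, f(9) ≈ 90.017.
T_4 = (Δs/2)·[f(s_0) + 2f(s_1) + 2f(s_2) + 2f(s_3) + f(s_4)].
Sum ≈ 170.601.

170.601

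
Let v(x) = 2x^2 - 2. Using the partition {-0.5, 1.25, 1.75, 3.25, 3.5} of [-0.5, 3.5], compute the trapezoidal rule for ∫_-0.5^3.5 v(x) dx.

23.625

Subinterval widths: 1.75, 0.5, 1.5, 0.25.
v(-0.5) = -1.5, v(1.25) = 1.125, v(1.75) = 4.125, v(3.25) = 19.125, v(3.5) = 22.5.
On each subinterval the trapezoid contributes (Δx_i/2)·[v(x_{i-1}) + v(x_i)].
Sum = 23.625.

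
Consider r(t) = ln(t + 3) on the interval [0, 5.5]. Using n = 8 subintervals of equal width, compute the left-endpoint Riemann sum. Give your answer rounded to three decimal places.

Δt = (5.5 − 0)/8 = 0.6875.
Left endpoints: 0, 0.6875, 1.375, 2.0625, 2.75, 3.4375, 4.125, 4.8125.
r(0) ≈ 1.099, r(0.6875) ≈ 1.305, r(1.375) ≈ 1.476, r(2.0625) ≈ 1.622, r(2.75) ≈ 1.749, r(3.4375) ≈ 1.862, r(4.125) ≈ 1.964, r(4.8125) ≈ 2.056.
Sum = Δt · [r(0) + r(0.6875) + r(1.375) + ...].
Sum ≈ 9.028.

9.028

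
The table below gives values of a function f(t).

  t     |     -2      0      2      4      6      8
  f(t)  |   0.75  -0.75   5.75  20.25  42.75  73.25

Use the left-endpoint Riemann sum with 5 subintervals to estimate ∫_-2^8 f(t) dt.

Δt = 2.
Sum = 2·[0.75 + (-0.75) + 5.75 + 20.25 + 42.75] = 137.5.

137.5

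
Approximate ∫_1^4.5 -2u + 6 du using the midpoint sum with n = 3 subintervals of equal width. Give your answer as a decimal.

Δu = (4.5 − 1)/3 = 7/6.
Midpoints: 19/12, 2.75, 47/12.
f(19/12) = 17/6, f(2.75) = 0.5, f(47/12) = -11/6.
Sum = Δu · [f(19/12) + f(2.75) + f(47/12)].
Sum = 1.75.

1.75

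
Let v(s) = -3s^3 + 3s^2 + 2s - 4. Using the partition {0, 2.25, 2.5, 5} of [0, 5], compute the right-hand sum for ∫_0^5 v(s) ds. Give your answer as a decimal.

Subinterval widths: 2.25, 0.25, 2.5.
Right endpoints: 2.25, 2.5, 5.
v(2.25) = -18.484375, v(2.5) = -27.125, v(5) = -294.
Sum = Σ Δs_i · v(s_i).
Sum = -783.37109375.

-783.37109375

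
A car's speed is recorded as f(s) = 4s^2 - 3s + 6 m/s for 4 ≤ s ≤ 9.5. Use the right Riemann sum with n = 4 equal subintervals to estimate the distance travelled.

1179.234375

Δs = (9.5 − 4)/4 = 1.375.
Right endpoints: 5.375, 6.75, 8.125, 9.5.
f(5.375) = 105.4375, f(6.75) = 168, f(8.125) = 245.6875, f(9.5) = 338.5.
Sum = Δs · [f(5.375) + f(6.75) + f(8.125) + f(9.5)].
Sum = 1179.234375.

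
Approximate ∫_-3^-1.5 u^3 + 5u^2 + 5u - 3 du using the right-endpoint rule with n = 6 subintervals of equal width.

Δu = (-1.5 − (-3))/6 = 0.25.
Right endpoints: -2.75, -2.5, -2.25, -2, -1.75, -1.5.
f(-2.75) = 0.265625, f(-2.5) = 0.125, f(-2.25) = -0.328125, f(-2) = -1, f(-1.75) = -1.796875, f(-1.5) = -2.625.
Sum = Δu · [f(-2.75) + f(-2.5) + f(-2.25) + ...].
Sum = -1.33984375.

-1.33984375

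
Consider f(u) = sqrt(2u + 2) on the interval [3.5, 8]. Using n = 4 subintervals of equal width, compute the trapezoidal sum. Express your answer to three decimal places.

16.446

Δu = (8 − 3.5)/4 = 1.125.
f(3.5) ≈ 3.000, f(4.625) ≈ 3.354, f(5.75) ≈ 3.674, f(6.875) ≈ 3.969, f(8) ≈ 4.243.
T_4 = (Δu/2)·[f(u_0) + 2f(u_1) + 2f(u_2) + 2f(u_3) + f(u_4)].
Sum ≈ 16.446.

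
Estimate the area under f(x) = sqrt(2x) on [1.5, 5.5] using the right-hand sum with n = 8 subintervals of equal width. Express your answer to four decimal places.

10.8193

Δx = (5.5 − 1.5)/8 = 0.5.
Right endpoints: 2, 2.5, 3, 3.5, 4, 4.5, 5, 5.5.
f(2) ≈ 2.0000, f(2.5) ≈ 2.2361, f(3) ≈ 2.4495, f(3.5) ≈ 2.6458, f(4) ≈ 2.8284, f(4.5) ≈ 3.0000, f(5) ≈ 3.1623, f(5.5) ≈ 3.3166.
Sum = Δx · [f(2) + f(2.5) + f(3) + ...].
Sum ≈ 10.8193.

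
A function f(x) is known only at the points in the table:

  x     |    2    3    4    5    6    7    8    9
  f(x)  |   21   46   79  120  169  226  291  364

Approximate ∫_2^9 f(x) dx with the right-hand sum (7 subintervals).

Δx = 1.
Sum = 1·[46 + 79 + 120 + 169 + 226 + 291 + 364] = 1295.

1295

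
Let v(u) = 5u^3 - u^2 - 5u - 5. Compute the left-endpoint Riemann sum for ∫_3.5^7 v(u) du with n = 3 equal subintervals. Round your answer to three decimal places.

Δu = (7 − 3.5)/3 = 7/6.
Left endpoints: 3.5, 14/3, 35/6.
v(3.5) = 179.625, v(14/3) = 12367/27, v(35/6) = 199645/216.
Sum = Δu · [v(3.5) + v(14/3) + v(35/6)].
Sum ≈ 1822.269.

1822.269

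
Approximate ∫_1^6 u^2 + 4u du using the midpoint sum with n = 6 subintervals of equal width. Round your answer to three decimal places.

Δu = (6 − 1)/6 = 5/6.
Midpoints: 17/12, 2.25, 37/12, 47/12, 4.75, 67/12.
f(17/12) = 1105/144, f(2.25) = 14.0625, f(37/12) = 3145/144, f(47/12) = 4465/144, f(4.75) = 41.5625, f(67/12) = 7705/144.
Sum = Δu · [f(17/12) + f(2.25) + f(37/12) + ...].
Sum ≈ 141.377.

141.377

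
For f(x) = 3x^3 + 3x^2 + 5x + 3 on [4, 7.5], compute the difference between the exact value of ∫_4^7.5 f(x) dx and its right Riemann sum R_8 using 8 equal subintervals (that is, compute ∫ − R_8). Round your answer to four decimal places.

Exact integral: ∫_4^7.5 f(x) dx = 2650.046875.
R_8 ≈ 2921.257568.
Error ≈ 2650.046875 − 2921.257568 ≈ -271.2107.

-271.2107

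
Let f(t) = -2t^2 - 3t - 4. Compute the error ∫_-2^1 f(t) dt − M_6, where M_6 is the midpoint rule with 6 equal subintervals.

Exact integral: ∫_-2^1 f(t) dt = -13.5.
M_6 = -13.375.
Error = -13.5 − (-13.375) = -0.125.

-0.125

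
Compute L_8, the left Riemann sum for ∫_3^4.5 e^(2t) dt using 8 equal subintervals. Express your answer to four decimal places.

Δt = (4.5 − 3)/8 = 0.1875.
Left endpoints: 3, 3.1875, 3.375, 3.5625, 3.75, 3.9375, 4.125, 4.3125.
f(3) ≈ 403.4288, f(3.1875) ≈ 586.9854, f(3.375) ≈ 854.0588, f(3.5625) ≈ 1242.6482, f(3.75) ≈ 1808.0424, f(3.9375) ≈ 2630.6862, f(4.125) ≈ 3827.6258, f(4.3125) ≈ 5569.1627.
Sum = Δt · [f(3) + f(3.1875) + f(3.375) + ...].
Sum ≈ 3172.9947.

3172.9947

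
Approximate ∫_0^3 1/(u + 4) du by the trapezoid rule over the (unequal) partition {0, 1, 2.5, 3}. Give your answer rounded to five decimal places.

0.56456

Subinterval widths: 1, 1.5, 0.5.
f(0) = 0.25, f(1) = 0.2, f(2.5) = 2/13, f(3) = 1/7.
On each subinterval the trapezoid contributes (Δu_i/2)·[f(u_{i-1}) + f(u_i)].
Sum ≈ 0.56456.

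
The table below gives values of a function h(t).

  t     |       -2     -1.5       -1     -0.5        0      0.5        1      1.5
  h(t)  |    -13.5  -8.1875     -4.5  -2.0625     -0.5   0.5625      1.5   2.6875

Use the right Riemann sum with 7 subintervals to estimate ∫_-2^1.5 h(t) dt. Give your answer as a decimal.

Δt = 0.5.
Sum = 0.5·[(-8.1875) + (-4.5) + (-2.0625) + (-0.5) + 0.5625 + 1.5 + 2.6875] = -5.25.

-5.25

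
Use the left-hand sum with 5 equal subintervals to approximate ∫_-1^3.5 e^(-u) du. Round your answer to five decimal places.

Δu = (3.5 − (-1))/5 = 0.9.
Left endpoints: -1, -0.1, 0.8, 1.7, 2.6.
f(-1) ≈ 2.71828, f(-0.1) ≈ 1.10517, f(0.8) ≈ 0.44933, f(1.7) ≈ 0.18268, f(2.6) ≈ 0.07427.
Sum = Δu · [f(-1) + f(-0.1) + f(0.8) + f(1.7) + f(2.6)].
Sum ≈ 4.07676.

4.07676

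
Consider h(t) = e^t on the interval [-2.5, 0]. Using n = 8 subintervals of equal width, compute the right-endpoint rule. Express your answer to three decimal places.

Δt = (0 − (-2.5))/8 = 0.3125.
Right endpoints: -2.1875, -1.875, -1.5625, -1.25, -0.9375, -0.625, -0.3125, 0.
h(-2.1875) ≈ 0.112, h(-1.875) ≈ 0.153, h(-1.5625) ≈ 0.210, h(-1.25) ≈ 0.287, h(-0.9375) ≈ 0.392, h(-0.625) ≈ 0.535, h(-0.3125) ≈ 0.732, h(0) ≈ 1.000.
Sum = Δt · [h(-2.1875) + h(-1.875) + h(-1.5625) + ...].
Sum ≈ 1.069.

1.069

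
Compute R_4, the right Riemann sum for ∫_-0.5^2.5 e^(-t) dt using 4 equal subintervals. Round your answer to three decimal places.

Δt = (2.5 − (-0.5))/4 = 0.75.
Right endpoints: 0.25, 1, 1.75, 2.5.
f(0.25) ≈ 0.779, f(1) ≈ 0.368, f(1.75) ≈ 0.174, f(2.5) ≈ 0.082.
Sum = Δt · [f(0.25) + f(1) + f(1.75) + f(2.5)].
Sum ≈ 1.052.

1.052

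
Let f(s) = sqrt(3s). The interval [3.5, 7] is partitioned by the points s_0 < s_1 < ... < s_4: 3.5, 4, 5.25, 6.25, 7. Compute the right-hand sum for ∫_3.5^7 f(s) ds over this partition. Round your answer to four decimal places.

14.4599

Subinterval widths: 0.5, 1.25, 1, 0.75.
Right endpoints: 4, 5.25, 6.25, 7.
f(4) ≈ 3.4641, f(5.25) ≈ 3.9686, f(6.25) ≈ 4.3301, f(7) ≈ 4.5826.
Sum = Σ Δs_i · f(s_i).
Sum ≈ 14.4599.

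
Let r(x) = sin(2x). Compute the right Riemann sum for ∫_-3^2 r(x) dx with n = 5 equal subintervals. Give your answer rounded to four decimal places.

0.0000

Δx = (2 − (-3))/5 = 1.
Right endpoints: -2, -1, 0, 1, 2.
r(-2) ≈ 0.7568, r(-1) ≈ -0.9093, r(0) ≈ 0.0000, r(1) ≈ 0.9093, r(2) ≈ -0.7568.
Sum = Δx · [r(-2) + r(-1) + r(0) + r(1) + r(2)].
Sum ≈ 0.0000.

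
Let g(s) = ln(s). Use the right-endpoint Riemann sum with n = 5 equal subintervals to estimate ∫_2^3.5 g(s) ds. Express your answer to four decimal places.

Δs = (3.5 − 2)/5 = 0.3.
Right endpoints: 2.3, 2.6, 2.9, 3.2, 3.5.
g(2.3) ≈ 0.8329, g(2.6) ≈ 0.9555, g(2.9) ≈ 1.0647, g(3.2) ≈ 1.1632, g(3.5) ≈ 1.2528.
Sum = Δs · [g(2.3) + g(2.6) + g(2.9) + g(3.2) + g(3.5)].
Sum ≈ 1.5807.

1.5807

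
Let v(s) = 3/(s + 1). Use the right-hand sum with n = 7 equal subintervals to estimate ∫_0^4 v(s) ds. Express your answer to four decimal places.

Δs = (4 − 0)/7 = 4/7.
Right endpoints: 4/7, 8/7, 12/7, 16/7, 20/7, 24/7, 4.
v(4/7) = 21/11, v(8/7) = 1.4, v(12/7) = 21/19, v(16/7) = 21/23, v(20/7) = 7/9, v(24/7) = 21/31, v(4) = 0.6.
Sum = Δs · [v(4/7) + v(8/7) + v(12/7) + ...].
Sum ≈ 4.2186.

4.2186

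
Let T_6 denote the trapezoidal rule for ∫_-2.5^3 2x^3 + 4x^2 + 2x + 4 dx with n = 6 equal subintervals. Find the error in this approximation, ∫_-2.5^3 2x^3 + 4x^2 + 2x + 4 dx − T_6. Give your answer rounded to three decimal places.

-4.236

Exact integral: ∫_-2.5^3 f(x) dx ≈ 102.55208.
T_6 ≈ 106.78848.
Error ≈ 102.55208 − 106.78848 ≈ -4.236.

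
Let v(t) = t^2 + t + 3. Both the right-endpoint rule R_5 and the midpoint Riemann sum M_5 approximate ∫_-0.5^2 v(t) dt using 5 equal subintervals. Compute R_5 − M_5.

1.71875

R_5 = 13.75.
M_5 = 12.03125.
R_5 − M_5 = 1.71875.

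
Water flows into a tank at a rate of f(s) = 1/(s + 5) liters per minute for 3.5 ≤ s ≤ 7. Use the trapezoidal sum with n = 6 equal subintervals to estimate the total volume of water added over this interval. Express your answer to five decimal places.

Δs = (7 − 3.5)/6 = 7/12.
f(3.5) = 2/17, f(49/12) = 12/109, f(14/3) = 3/29, f(5.25) = 4/41, f(35/6) = 6/65, f(77/12) = 12/137, f(7) = 1/12.
T_6 = (Δs/2)·[f(s_0) + 2f(s_1) + ... + 2f(s_{5}) + f(s_6)].
Sum ≈ 0.34504.

0.34504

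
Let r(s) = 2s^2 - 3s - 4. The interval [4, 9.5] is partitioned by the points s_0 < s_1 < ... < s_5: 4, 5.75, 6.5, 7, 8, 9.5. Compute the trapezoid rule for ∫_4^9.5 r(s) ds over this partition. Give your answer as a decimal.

398.96875

Subinterval widths: 1.75, 0.75, 0.5, 1, 1.5.
r(4) = 16, r(5.75) = 44.875, r(6.5) = 61, r(7) = 73, r(8) = 100, r(9.5) = 148.
On each subinterval the trapezoid contributes (Δs_i/2)·[r(s_{i-1}) + r(s_i)].
Sum = 398.96875.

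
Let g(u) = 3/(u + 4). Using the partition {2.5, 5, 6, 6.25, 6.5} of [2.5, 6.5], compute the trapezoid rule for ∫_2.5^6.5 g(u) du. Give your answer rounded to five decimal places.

1.45664

Subinterval widths: 2.5, 1, 0.25, 0.25.
g(2.5) = 6/13, g(5) = 1/3, g(6) = 0.3, g(6.25) = 12/41, g(6.5) = 2/7.
On each subinterval the trapezoid contributes (Δu_i/2)·[g(u_{i-1}) + g(u_i)].
Sum ≈ 1.45664.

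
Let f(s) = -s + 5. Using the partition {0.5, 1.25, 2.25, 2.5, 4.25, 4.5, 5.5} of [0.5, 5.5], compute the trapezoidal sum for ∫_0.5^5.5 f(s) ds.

10

Subinterval widths: 0.75, 1, 0.25, 1.75, 0.25, 1.
f(0.5) = 4.5, f(1.25) = 3.75, f(2.25) = 2.75, f(2.5) = 2.5, f(4.25) = 0.75, f(4.5) = 0.5, f(5.5) = -0.5.
On each subinterval the trapezoid contributes (Δs_i/2)·[f(s_{i-1}) + f(s_i)].
Sum = 10.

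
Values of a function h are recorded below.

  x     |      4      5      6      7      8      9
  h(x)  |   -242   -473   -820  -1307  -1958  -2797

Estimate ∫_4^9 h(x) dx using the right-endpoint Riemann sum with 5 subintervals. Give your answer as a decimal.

-7355

Δx = 1.
Sum = 1·[(-473) + (-820) + (-1307) + (-1958) + (-2797)] = -7355.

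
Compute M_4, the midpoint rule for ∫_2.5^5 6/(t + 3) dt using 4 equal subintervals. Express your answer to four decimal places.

Δt = (5 − 2.5)/4 = 0.625.
Midpoints: 2.8125, 3.4375, 4.0625, 4.6875.
f(2.8125) = 32/31, f(3.4375) = 96/103, f(4.0625) = 96/113, f(4.6875) = 32/41.
Sum = Δt · [f(2.8125) + f(3.4375) + f(4.0625) + f(4.6875)].
Sum ≈ 2.2465.

2.2465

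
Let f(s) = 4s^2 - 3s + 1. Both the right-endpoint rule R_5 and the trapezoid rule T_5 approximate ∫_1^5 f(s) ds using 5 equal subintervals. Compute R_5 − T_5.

R_5 = 168.64.
T_5 = 135.04.
R_5 − T_5 = 33.6.

33.6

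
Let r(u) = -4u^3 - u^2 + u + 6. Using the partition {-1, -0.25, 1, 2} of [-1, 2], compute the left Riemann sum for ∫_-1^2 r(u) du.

Subinterval widths: 0.75, 1.25, 1.
Left endpoints: -1, -0.25, 1.
r(-1) = 8, r(-0.25) = 5.75, r(1) = 2.
Sum = Σ Δu_i · r(u_i).
Sum = 15.1875.

15.1875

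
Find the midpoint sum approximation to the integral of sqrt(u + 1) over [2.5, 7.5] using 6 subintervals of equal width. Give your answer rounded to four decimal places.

Δu = (7.5 − 2.5)/6 = 5/6.
Midpoints: 35/12, 3.75, 55/12, 65/12, 6.25, 85/12.
f(35/12) ≈ 1.9791, f(3.75) ≈ 2.1794, f(55/12) ≈ 2.3629, f(65/12) ≈ 2.5331, f(6.25) ≈ 2.6926, f(85/12) ≈ 2.8431.
Sum = Δu · [f(35/12) + f(3.75) + f(55/12) + ...].
Sum ≈ 12.1585.

12.1585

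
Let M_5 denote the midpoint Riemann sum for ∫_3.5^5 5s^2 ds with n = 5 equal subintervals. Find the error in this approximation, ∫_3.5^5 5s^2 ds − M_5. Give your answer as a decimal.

0.05625

Exact integral: ∫_3.5^5 f(s) ds = 136.875.
M_5 = 136.81875.
Error = 136.875 − 136.81875 = 0.05625.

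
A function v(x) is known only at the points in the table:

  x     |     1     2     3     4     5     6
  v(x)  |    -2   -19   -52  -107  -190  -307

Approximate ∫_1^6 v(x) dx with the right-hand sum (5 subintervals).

-675

Δx = 1.
Sum = 1·[(-19) + (-52) + (-107) + (-190) + (-307)] = -675.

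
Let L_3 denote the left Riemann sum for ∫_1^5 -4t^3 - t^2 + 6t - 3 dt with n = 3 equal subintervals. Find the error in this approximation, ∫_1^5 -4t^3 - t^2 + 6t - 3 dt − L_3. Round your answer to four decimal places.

Exact integral: ∫_1^5 f(t) dt ≈ -605.333333.
L_3 ≈ -318.518519.
Error ≈ -605.333333 − (-318.518519) ≈ -286.8148.

-286.8148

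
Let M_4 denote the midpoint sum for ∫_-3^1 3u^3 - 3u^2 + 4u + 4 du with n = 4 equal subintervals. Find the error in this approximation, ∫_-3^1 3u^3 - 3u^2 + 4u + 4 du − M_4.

Exact integral: ∫_-3^1 f(u) du = -88.
M_4 = -84.
Error = -88 − (-84) = -4.

-4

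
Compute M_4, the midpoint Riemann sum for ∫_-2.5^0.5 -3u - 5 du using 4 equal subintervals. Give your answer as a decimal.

Δu = (0.5 − (-2.5))/4 = 0.75.
Midpoints: -2.125, -1.375, -0.625, 0.125.
f(-2.125) = 1.375, f(-1.375) = -0.875, f(-0.625) = -3.125, f(0.125) = -5.375.
Sum = Δu · [f(-2.125) + f(-1.375) + f(-0.625) + f(0.125)].
Sum = -6.

-6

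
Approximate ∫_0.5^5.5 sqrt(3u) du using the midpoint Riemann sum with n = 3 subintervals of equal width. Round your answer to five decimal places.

14.56943

Δu = (5.5 − 0.5)/3 = 5/3.
Midpoints: 4/3, 3, 14/3.
f(4/3) ≈ 2.00000, f(3) ≈ 3.00000, f(14/3) ≈ 3.74166.
Sum = Δu · [f(4/3) + f(3) + f(14/3)].
Sum ≈ 14.56943.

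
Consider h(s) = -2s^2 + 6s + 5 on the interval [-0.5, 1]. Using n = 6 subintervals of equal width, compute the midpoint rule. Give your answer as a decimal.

9.015625

Δs = (1 − (-0.5))/6 = 0.25.
Midpoints: -0.375, -0.125, 0.125, 0.375, 0.625, 0.875.
h(-0.375) = 2.46875, h(-0.125) = 4.21875, h(0.125) = 5.71875, h(0.375) = 6.96875, h(0.625) = 7.96875, h(0.875) = 8.71875.
Sum = Δs · [h(-0.375) + h(-0.125) + h(0.125) + ...].
Sum = 9.015625.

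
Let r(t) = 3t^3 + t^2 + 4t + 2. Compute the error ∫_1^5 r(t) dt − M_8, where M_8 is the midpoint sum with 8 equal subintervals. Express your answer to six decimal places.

Exact integral: ∫_1^5 r(t) dt ≈ 565.33333333.
M_8 = 563.
Error ≈ 565.33333333 − 563 ≈ 2.333333.

2.333333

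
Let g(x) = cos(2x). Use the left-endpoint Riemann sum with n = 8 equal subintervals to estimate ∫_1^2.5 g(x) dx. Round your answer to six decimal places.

-0.988746

Δx = (2.5 − 1)/8 = 0.1875.
Left endpoints: 1, 1.1875, 1.375, 1.5625, 1.75, 1.9375, 2.125, 2.3125.
g(1) ≈ -0.416147, g(1.1875) ≈ -0.720278, g(1.375) ≈ -0.924302, g(1.5625) ≈ -0.999862, g(1.75) ≈ -0.936457, g(1.9375) ≈ -0.742898, g(2.125) ≈ -0.446087, g(2.3125) ≈ -0.087278.
Sum = Δx · [g(1) + g(1.1875) + g(1.375) + ...].
Sum ≈ -0.988746.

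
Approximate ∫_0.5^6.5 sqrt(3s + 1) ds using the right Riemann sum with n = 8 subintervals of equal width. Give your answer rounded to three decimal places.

20.824

Δs = (6.5 − 0.5)/8 = 0.75.
Right endpoints: 1.25, 2, 2.75, 3.5, 4.25, 5, 5.75, 6.5.
f(1.25) ≈ 2.179, f(2) ≈ 2.646, f(2.75) ≈ 3.041, f(3.5) ≈ 3.391, f(4.25) ≈ 3.708, f(5) ≈ 4.000, f(5.75) ≈ 4.272, f(6.5) ≈ 4.528.
Sum = Δs · [f(1.25) + f(2) + f(2.75) + ...].
Sum ≈ 20.824.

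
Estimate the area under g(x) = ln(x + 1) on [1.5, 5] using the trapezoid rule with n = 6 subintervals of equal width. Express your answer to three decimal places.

Δx = (5 − 1.5)/6 = 7/12.
g(1.5) ≈ 0.916, g(25/12) ≈ 1.126, g(8/3) ≈ 1.299, g(3.25) ≈ 1.447, g(23/6) ≈ 1.576, g(53/12) ≈ 1.689, g(5) ≈ 1.792.
T_6 = (Δx/2)·[g(x_0) + 2g(x_1) + ... + 2g(x_{5}) + g(x_6)].
Sum ≈ 4.953.

4.953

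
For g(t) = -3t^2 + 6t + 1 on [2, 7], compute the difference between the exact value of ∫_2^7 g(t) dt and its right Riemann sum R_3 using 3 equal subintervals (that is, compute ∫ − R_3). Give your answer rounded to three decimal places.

Exact integral: ∫_2^7 g(t) dt = -195.
R_3 ≈ -289.44444.
Error ≈ -195 − (-289.44444) ≈ 94.444.

94.444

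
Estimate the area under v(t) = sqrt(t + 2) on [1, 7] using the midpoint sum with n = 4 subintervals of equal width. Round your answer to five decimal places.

14.54721

Δt = (7 − 1)/4 = 1.5.
Midpoints: 1.75, 3.25, 4.75, 6.25.
v(1.75) ≈ 1.93649, v(3.25) ≈ 2.29129, v(4.75) ≈ 2.59808, v(6.25) ≈ 2.87228.
Sum = Δt · [v(1.75) + v(3.25) + v(4.75) + v(6.25)].
Sum ≈ 14.54721.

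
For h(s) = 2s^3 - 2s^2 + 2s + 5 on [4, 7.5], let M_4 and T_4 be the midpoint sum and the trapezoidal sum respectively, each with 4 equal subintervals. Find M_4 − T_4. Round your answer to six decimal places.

M_4 ≈ 1265.94042969.
T_4 ≈ 1287.71289062.
M_4 − T_4 ≈ -21.772461.

-21.772461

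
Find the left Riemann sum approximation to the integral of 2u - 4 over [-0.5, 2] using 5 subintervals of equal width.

Δu = (2 − (-0.5))/5 = 0.5.
Left endpoints: -0.5, 0, 0.5, 1, 1.5.
f(-0.5) = -5, f(0) = -4, f(0.5) = -3, f(1) = -2, f(1.5) = -1.
Sum = Δu · [f(-0.5) + f(0) + f(0.5) + f(1) + f(1.5)].
Sum = -7.5.

-7.5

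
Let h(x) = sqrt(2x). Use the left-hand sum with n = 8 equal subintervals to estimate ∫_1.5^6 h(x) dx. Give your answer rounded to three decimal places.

11.630

Δx = (6 − 1.5)/8 = 0.5625.
Left endpoints: 1.5, 2.0625, 2.625, 3.1875, 3.75, 4.3125, 4.875, 5.4375.
h(1.5) ≈ 1.732, h(2.0625) ≈ 2.031, h(2.625) ≈ 2.291, h(3.1875) ≈ 2.525, h(3.75) ≈ 2.739, h(4.3125) ≈ 2.937, h(4.875) ≈ 3.122, h(5.4375) ≈ 3.298.
Sum = Δx · [h(1.5) + h(2.0625) + h(2.625) + ...].
Sum ≈ 11.630.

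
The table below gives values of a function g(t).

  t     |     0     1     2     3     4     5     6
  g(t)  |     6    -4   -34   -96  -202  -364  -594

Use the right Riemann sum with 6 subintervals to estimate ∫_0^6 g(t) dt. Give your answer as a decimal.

Δt = 1.
Sum = 1·[(-4) + (-34) + (-96) + (-202) + (-364) + (-594)] = -1294.

-1294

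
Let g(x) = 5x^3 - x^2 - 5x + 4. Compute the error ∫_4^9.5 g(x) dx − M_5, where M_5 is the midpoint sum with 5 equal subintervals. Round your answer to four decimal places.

55.5970

Exact integral: ∫_4^9.5 g(x) dx ≈ 9433.244792.
M_5 = 9377.6478125.
Error ≈ 9433.244792 − 9377.6478125 ≈ 55.5970.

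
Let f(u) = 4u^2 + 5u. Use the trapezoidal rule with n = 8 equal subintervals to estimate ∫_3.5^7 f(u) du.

Δu = (7 − 3.5)/8 = 0.4375.
f(3.5) = 66.5, f(3.9375) = 81.703125, f(4.375) = 98.4375, f(4.8125) = 116.703125, f(5.25) = 136.5, f(5.6875) = 157.828125, f(6.125) = 180.6875, f(6.5625) = 205.078125, f(7) = 231.
T_8 = (Δu/2)·[f(u_0) + 2f(u_1) + ... + 2f(u_{7}) + f(u_8)].
Sum = 492.48828125.

492.48828125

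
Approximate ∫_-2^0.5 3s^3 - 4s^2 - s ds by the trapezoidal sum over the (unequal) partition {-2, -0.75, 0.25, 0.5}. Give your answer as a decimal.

Subinterval widths: 1.25, 1, 0.25.
f(-2) = -38, f(-0.75) = -2.765625, f(0.25) = -0.453125, f(0.5) = -1.125.
On each subinterval the trapezoid contributes (Δs_i/2)·[f(s_{i-1}) + f(s_i)].
Sum = -27.28515625.

-27.28515625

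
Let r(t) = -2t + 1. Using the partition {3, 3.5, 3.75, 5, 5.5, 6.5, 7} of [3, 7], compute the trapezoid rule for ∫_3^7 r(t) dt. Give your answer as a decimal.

-36

Subinterval widths: 0.5, 0.25, 1.25, 0.5, 1, 0.5.
r(3) = -5, r(3.5) = -6, r(3.75) = -6.5, r(5) = -9, r(5.5) = -10, r(6.5) = -12, r(7) = -13.
On each subinterval the trapezoid contributes (Δt_i/2)·[r(t_{i-1}) + r(t_i)].
Sum = -36.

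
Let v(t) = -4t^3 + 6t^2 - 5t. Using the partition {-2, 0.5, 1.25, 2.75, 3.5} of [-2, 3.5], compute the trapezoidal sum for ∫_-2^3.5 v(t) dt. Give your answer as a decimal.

-26.53125

Subinterval widths: 2.5, 0.75, 1.5, 0.75.
v(-2) = 66, v(0.5) = -1.5, v(1.25) = -4.6875, v(2.75) = -51.5625, v(3.5) = -115.5.
On each subinterval the trapezoid contributes (Δt_i/2)·[v(t_{i-1}) + v(t_i)].
Sum = -26.53125.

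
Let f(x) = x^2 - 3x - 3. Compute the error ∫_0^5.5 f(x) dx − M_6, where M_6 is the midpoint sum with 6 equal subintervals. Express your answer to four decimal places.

Exact integral: ∫_0^5.5 f(x) dx ≈ -6.416667.
M_6 ≈ -6.801794.
Error ≈ -6.416667 − (-6.801794) ≈ 0.3851.

0.3851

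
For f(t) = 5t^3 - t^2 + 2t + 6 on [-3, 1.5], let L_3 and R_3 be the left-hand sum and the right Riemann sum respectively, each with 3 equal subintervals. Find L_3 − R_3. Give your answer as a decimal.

-251.4375

L_3 = -231.1875.
R_3 = 20.25.
L_3 − R_3 = -251.4375.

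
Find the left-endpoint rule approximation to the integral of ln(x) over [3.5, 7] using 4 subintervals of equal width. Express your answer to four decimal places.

5.4244

Δx = (7 − 3.5)/4 = 0.875.
Left endpoints: 3.5, 4.375, 5.25, 6.125.
f(3.5) ≈ 1.2528, f(4.375) ≈ 1.4759, f(5.25) ≈ 1.6582, f(6.125) ≈ 1.8124.
Sum = Δx · [f(3.5) + f(4.375) + f(5.25) + f(6.125)].
Sum ≈ 5.4244.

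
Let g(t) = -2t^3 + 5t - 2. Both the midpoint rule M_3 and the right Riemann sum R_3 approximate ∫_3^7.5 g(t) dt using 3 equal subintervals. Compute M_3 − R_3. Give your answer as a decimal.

M_3 = -1405.828125.
R_3 = -2061.
M_3 − R_3 = 655.171875.

655.171875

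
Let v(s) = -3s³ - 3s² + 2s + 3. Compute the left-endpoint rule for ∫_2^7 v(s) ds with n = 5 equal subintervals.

Δs = (7 − 2)/5 = 1.
Left endpoints: 2, 3, 4, 5, 6.
v(2) = -29, v(3) = -99, v(4) = -229, v(5) = -437, v(6) = -741.
Sum = Δs · [v(2) + v(3) + v(4) + v(5) + v(6)].
Sum = -1535.

-1535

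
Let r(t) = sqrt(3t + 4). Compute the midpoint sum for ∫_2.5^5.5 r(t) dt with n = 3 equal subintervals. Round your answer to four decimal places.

11.9645

Δt = (5.5 − 2.5)/3 = 1.
Midpoints: 3, 4, 5.
r(3) ≈ 3.6056, r(4) ≈ 4.0000, r(5) ≈ 4.3589.
Sum = Δt · [r(3) + r(4) + r(5)].
Sum ≈ 11.9645.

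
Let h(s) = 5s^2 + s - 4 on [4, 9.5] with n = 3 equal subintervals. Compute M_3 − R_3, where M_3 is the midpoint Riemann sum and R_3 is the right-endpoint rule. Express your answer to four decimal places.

M_3 ≈ 1329.714120.
R_3 ≈ 1698.175926.
M_3 − R_3 ≈ -368.4618.

-368.4618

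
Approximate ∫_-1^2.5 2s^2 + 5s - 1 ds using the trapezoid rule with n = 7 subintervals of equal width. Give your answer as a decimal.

21

Δs = (2.5 − (-1))/7 = 0.5.
f(-1) = -4, f(-0.5) = -3, f(0) = -1, f(0.5) = 2, f(1) = 6, f(1.5) = 11, f(2) = 17, f(2.5) = 24.
T_7 = (Δs/2)·[f(s_0) + 2f(s_1) + ... + 2f(s_{6}) + f(s_7)].
Sum = 21.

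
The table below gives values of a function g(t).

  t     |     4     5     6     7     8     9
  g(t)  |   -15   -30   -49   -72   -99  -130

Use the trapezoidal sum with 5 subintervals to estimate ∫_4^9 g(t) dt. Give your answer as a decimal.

-322.5

Δt = 1.
T_5 = (1/2)·[(-15) + 2·(-30) + 2·(-49) + 2·(-72) + 2·(-99) + (-130)] = -322.5.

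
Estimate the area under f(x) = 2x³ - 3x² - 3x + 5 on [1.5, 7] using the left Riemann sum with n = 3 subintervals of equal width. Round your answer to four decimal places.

406.0833

Δx = (7 − 1.5)/3 = 11/6.
Left endpoints: 1.5, 10/3, 31/6.
f(1.5) = 0.5, f(10/3) = 965/27, f(31/6) = 5002/27.
Sum = Δx · [f(1.5) + f(10/3) + f(31/6)].
Sum ≈ 406.0833.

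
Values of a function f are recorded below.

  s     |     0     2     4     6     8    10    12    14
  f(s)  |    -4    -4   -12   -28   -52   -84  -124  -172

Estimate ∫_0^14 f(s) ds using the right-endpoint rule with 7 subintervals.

Δs = 2.
Sum = 2·[(-4) + (-12) + (-28) + (-52) + (-84) + (-124) + (-172)] = -952.

-952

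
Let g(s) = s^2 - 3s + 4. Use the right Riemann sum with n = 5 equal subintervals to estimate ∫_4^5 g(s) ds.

11.44

Δs = (5 − 4)/5 = 0.2.
Right endpoints: 4.2, 4.4, 4.6, 4.8, 5.
g(4.2) = 9.04, g(4.4) = 10.16, g(4.6) = 11.36, g(4.8) = 12.64, g(5) = 14.
Sum = Δs · [g(4.2) + g(4.4) + g(4.6) + g(4.8) + g(5)].
Sum = 11.44.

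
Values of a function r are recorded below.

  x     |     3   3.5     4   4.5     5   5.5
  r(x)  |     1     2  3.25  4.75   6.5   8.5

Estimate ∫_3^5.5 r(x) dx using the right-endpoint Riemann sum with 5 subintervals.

Δx = 0.5.
Sum = 0.5·[2 + 3.25 + 4.75 + 6.5 + 8.5] = 12.5.

12.5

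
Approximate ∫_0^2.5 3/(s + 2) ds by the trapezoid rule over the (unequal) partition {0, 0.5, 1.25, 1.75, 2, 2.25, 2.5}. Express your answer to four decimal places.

Subinterval widths: 0.5, 0.75, 0.5, 0.25, 0.25, 0.25.
f(0) = 1.5, f(0.5) = 1.2, f(1.25) = 12/13, f(1.75) = 0.8, f(2) = 0.75, f(2.25) = 12/17, f(2.5) = 2/3.
On each subinterval the trapezoid contributes (Δs_i/2)·[f(s_{i-1}) + f(s_i)].
Sum ≈ 2.4492.

2.4492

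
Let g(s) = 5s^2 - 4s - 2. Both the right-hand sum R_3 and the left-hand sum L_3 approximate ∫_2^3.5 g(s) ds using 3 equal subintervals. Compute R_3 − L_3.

17.625

R_3 = 47.75.
L_3 = 30.125.
R_3 − L_3 = 17.625.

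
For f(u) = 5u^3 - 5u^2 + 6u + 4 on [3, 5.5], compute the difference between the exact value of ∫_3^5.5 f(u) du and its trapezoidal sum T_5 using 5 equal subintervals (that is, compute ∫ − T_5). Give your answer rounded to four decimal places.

Exact integral: ∫_3^5.5 f(u) du ≈ 884.036458.
T_5 = 890.15625.
Error ≈ 884.036458 − 890.15625 ≈ -6.1198.

-6.1198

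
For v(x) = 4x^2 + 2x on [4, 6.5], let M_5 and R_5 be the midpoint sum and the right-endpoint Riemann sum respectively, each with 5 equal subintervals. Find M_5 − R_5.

M_5 = 306.875.
R_5 = 335.
M_5 − R_5 = -28.125.

-28.125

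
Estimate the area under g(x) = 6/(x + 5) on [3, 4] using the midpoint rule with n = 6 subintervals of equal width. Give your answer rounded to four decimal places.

0.7067

Δx = (4 − 3)/6 = 1/6.
Midpoints: 37/12, 3.25, 41/12, 43/12, 3.75, 47/12.
g(37/12) = 72/97, g(3.25) = 8/11, g(41/12) = 72/101, g(43/12) = 72/103, g(3.75) = 24/35, g(47/12) = 72/107.
Sum = Δx · [g(37/12) + g(3.25) + g(41/12) + ...].
Sum ≈ 0.7067.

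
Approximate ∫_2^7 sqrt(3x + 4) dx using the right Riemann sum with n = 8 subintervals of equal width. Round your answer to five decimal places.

Δx = (7 − 2)/8 = 0.625.
Right endpoints: 2.625, 3.25, 3.875, 4.5, 5.125, 5.75, 6.375, 7.
f(2.625) ≈ 3.44601, f(3.25) ≈ 3.70810, f(3.875) ≈ 3.95285, f(4.5) ≈ 4.18330, f(5.125) ≈ 4.40170, f(5.75) ≈ 4.60977, f(6.375) ≈ 4.80885, f(7) ≈ 5.00000.
Sum = Δx · [f(2.625) + f(3.25) + f(3.875) + ...].
Sum ≈ 21.31911.

21.31911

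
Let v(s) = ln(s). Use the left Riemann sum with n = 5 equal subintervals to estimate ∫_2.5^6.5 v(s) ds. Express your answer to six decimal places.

5.480721

Δs = (6.5 − 2.5)/5 = 0.8.
Left endpoints: 2.5, 3.3, 4.1, 4.9, 5.7.
v(2.5) ≈ 0.916291, v(3.3) ≈ 1.193922, v(4.1) ≈ 1.410987, v(4.9) ≈ 1.589235, v(5.7) ≈ 1.740466.
Sum = Δs · [v(2.5) + v(3.3) + v(4.1) + v(4.9) + v(5.7)].
Sum ≈ 5.480721.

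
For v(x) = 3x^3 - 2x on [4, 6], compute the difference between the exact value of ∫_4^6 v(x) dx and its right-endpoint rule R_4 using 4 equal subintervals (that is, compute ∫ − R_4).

Exact integral: ∫_4^6 v(x) dx = 760.
R_4 = 876.75.
Error = 760 − 876.75 = -116.75.

-116.75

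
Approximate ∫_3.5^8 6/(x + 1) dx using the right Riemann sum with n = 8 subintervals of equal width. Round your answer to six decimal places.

Δx = (8 − 3.5)/8 = 0.5625.
Right endpoints: 4.0625, 4.625, 5.1875, 5.75, 6.3125, 6.875, 7.4375, 8.
f(4.0625) = 32/27, f(4.625) = 16/15, f(5.1875) = 32/33, f(5.75) = 8/9, f(6.3125) = 32/39, f(6.875) = 16/21, f(7.4375) = 32/45, f(8) = 2/3.
Sum = Δx · [f(4.0625) + f(4.625) + f(5.1875) + ...].
Sum ≈ 3.977231.

3.977231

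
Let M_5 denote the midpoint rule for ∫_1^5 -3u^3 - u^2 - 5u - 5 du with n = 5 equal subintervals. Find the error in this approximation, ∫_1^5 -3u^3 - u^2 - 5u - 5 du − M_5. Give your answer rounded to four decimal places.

Exact integral: ∫_1^5 f(u) du ≈ -589.333333.
M_5 = -583.36.
Error ≈ -589.333333 − (-583.36) ≈ -5.9733.

-5.9733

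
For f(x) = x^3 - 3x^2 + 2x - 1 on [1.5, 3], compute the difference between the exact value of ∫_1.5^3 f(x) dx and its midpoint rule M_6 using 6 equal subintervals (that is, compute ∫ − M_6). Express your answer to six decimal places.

Exact integral: ∫_1.5^3 f(x) dx = 0.609375.
M_6 ≈ 0.58007812.
Error ≈ 0.609375 − 0.58007812 ≈ 0.029297.

0.029297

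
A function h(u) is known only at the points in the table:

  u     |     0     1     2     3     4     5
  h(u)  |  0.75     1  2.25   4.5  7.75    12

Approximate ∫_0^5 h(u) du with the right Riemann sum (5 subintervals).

Δu = 1.
Sum = 1·[1 + 2.25 + 4.5 + 7.75 + 12] = 27.5.

27.5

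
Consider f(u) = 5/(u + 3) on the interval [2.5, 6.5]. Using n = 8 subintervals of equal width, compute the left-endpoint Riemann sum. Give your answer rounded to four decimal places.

2.8307

Δu = (6.5 − 2.5)/8 = 0.5.
Left endpoints: 2.5, 3, 3.5, 4, 4.5, 5, 5.5, 6.
f(2.5) = 10/11, f(3) = 5/6, f(3.5) = 10/13, f(4) = 5/7, f(4.5) = 2/3, f(5) = 0.625, f(5.5) = 10/17, f(6) = 5/9.
Sum = Δu · [f(2.5) + f(3) + f(3.5) + ...].
Sum ≈ 2.8307.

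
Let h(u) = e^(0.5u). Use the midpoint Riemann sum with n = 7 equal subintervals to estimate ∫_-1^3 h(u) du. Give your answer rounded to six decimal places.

Δu = (3 − (-1))/7 = 4/7.
Midpoints: -5/7, -1/7, 3/7, 1, 11/7, 15/7, 19/7.
h(-5/7) ≈ 0.699673, h(-1/7) ≈ 0.931063, h(3/7) ≈ 1.238977, h(1) ≈ 1.648721, h(11/7) ≈ 2.193974, h(15/7) ≈ 2.919547, h(19/7) ≈ 3.885077.
Sum = Δu · [h(-5/7) + h(-1/7) + h(3/7) + ...].
Sum ≈ 7.724018.

7.724018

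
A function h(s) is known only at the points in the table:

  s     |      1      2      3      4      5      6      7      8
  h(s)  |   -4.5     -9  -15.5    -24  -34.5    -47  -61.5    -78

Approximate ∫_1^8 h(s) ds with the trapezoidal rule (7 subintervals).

-232.75

Δs = 1.
T_7 = (1/2)·[(-4.5) + 2·(-9) + 2·(-15.5) + 2·(-24) + 2·(-34.5) + 2·(-47) + 2·(-61.5) + (-78)] = -232.75.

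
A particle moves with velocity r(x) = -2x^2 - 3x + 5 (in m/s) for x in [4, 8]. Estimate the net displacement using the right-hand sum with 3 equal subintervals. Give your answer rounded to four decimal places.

Δx = (8 − 4)/3 = 4/3.
Right endpoints: 16/3, 20/3, 8.
r(16/3) = -611/9, r(20/3) = -935/9, r(8) = -147.
Sum = Δx · [r(16/3) + r(20/3) + r(8)].
Sum ≈ -425.0370.

-425.0370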